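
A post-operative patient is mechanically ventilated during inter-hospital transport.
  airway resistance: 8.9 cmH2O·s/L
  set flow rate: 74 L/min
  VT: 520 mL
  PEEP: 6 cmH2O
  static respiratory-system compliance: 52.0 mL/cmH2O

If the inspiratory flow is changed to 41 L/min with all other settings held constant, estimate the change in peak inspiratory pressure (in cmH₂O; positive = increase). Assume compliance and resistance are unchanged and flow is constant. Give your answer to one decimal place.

Flow: 74 L/min ÷ 60 = 1.2333 L/s.
New flow: 41 L/min ÷ 60 = 0.6833 L/s.
PIP = Vt/C + R·V̇ + PEEP (constant-flow equation of motion).
Only the resistive term changes: ΔPIP = R × ΔV̇ = 8.9 × (0.6833 − 1.2333) = 8.9 × -0.55 = -4.895 cmH2O.

-4.9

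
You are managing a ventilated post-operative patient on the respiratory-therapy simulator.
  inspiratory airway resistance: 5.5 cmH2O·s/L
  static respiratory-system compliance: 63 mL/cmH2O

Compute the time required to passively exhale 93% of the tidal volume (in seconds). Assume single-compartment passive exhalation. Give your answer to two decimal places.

τ = R × C = 5.5 × 63 mL/cmH2O = 5.5 × 0.063 L/cmH2O = 0.3465 s.
Exhaled fraction f = 1 − e^(−t/τ) → t = −τ·ln(1 − f) = −0.3465·ln(0.07) = 0.9214 s.

0.92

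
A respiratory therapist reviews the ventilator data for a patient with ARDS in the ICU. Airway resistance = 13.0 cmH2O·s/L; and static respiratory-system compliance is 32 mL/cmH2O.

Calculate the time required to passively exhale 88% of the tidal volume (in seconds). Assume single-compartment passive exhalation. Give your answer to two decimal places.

0.88

τ = R × C = 13.0 × 32 mL/cmH2O = 13.0 × 0.032 L/cmH2O = 0.416 s.
Exhaled fraction f = 1 − e^(−t/τ) → t = −τ·ln(1 − f) = −0.416·ln(0.12) = 0.882 s.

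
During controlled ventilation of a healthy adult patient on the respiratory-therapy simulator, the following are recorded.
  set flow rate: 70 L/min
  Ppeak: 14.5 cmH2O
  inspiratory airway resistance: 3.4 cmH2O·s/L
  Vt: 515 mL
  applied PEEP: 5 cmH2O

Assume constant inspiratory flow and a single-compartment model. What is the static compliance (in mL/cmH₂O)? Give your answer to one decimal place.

93.1

Flow: 70 L/min ÷ 60 = 1.1667 L/s.
Equation of motion (constant flow): PIP = Vt/C + R·V̇ + PEEP.
Vt/C = PIP − R·V̇ − PEEP = 14.5 − 3.4×1.1667 − 5 = 14.5 − 3.967 − 5 = 5.533 cmH2O.
C = Vt / 5.533 = 515 / 5.533 = 93.078 mL/cmH2O.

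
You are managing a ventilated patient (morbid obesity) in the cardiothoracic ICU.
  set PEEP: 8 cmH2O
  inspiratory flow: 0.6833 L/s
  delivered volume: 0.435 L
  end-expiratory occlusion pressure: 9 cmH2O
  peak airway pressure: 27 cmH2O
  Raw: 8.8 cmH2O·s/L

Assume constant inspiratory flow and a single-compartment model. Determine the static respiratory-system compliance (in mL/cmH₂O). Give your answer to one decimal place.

Total PEEP = 9 cmH2O (set 8 + intrinsic 1); this is the baseline alveolar pressure.
Equation of motion (constant flow): PIP = Vt/C + R·V̇ + PEEP.
Vt/C = PIP − R·V̇ − PEEP = 27 − 8.8×0.6833 − 9 = 27 − 6.013 − 9 = 11.987 cmH2O.
C = Vt / 11.987 = 435 / 11.987 = 36.289 mL/cmH2O.

36.3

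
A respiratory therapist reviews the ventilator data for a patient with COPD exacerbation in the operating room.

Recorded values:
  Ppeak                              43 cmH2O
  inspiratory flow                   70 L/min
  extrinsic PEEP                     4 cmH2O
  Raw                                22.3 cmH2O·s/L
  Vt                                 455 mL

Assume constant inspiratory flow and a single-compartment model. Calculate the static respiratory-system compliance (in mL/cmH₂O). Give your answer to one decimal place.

35.0

Flow: 70 L/min ÷ 60 = 1.1667 L/s.
Equation of motion (constant flow): PIP = Vt/C + R·V̇ + PEEP.
Vt/C = PIP − R·V̇ − PEEP = 43 − 22.3×1.1667 − 4 = 43 − 26.017 − 4 = 12.983 cmH2O.
C = Vt / 12.983 = 455 / 12.983 = 35.046 mL/cmH2O.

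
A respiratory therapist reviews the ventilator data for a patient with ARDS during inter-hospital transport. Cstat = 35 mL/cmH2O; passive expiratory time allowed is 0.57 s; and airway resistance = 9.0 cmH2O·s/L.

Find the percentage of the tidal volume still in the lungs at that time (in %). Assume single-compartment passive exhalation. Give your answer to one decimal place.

τ = R × C = 9.0 × 35 mL/cmH2O = 9.0 × 0.035 L/cmH2O = 0.315 s.
Passive exhalation: V(t)/V₀ = e^(−t/τ) = e^(−0.57/0.315) = 0.1637.
Fraction remaining = 0.1637 → 16.37%.

16.4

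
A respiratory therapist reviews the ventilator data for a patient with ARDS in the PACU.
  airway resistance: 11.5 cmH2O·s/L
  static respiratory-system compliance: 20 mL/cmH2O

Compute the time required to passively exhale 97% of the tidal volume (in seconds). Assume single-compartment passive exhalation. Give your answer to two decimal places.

0.81

τ = R × C = 11.5 × 20 mL/cmH2O = 11.5 × 0.020 L/cmH2O = 0.23 s.
Exhaled fraction f = 1 − e^(−t/τ) → t = −τ·ln(1 − f) = −0.23·ln(0.03) = 0.8065 s.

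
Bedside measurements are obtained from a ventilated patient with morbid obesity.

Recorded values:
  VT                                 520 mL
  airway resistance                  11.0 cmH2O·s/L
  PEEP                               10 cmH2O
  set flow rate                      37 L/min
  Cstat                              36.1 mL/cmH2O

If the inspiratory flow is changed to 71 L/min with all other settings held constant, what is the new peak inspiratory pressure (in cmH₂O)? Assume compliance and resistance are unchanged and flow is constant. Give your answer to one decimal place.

37.4

Flow: 37 L/min ÷ 60 = 0.6167 L/s.
New flow: 71 L/min ÷ 60 = 1.1833 L/s.
PIP = Vt/C + R·V̇ + PEEP (constant-flow equation of motion).
Only the resistive term changes: ΔPIP = R × ΔV̇ = 11.0 × (1.1833 − 0.6167) = 11.0 × 0.5666 = 6.233 cmH2O.
Original PIP = 520/36.1 + 11.0×0.6167 + 10 = 31.188 cmH2O; new PIP = 31.188 + (6.233) = 37.421 cmH2O.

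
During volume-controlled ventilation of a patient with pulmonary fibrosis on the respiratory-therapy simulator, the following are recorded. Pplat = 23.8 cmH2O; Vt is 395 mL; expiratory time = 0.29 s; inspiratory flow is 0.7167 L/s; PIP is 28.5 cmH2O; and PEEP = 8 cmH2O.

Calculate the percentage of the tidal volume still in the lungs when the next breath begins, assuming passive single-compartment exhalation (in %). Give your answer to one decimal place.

17.1

R = (PIP − Pplat)/V̇ = (28.5 − 23.8) / 0.7167 = 4.7/0.7167 = 6.558 cmH2O·s/L.
C = Vt/(Pplat − PEEP) = 395.0 / (23.8 − 8) = 395.0/15.8 = 25.0 mL/cmH2O.
τ = R × C = 6.558 × 0.025 L/cmH2O = 0.164 s.
Fraction remaining at end-expiration = e^(−Te/τ) = e^(−0.29/0.164) = 0.1706 → 17.06%.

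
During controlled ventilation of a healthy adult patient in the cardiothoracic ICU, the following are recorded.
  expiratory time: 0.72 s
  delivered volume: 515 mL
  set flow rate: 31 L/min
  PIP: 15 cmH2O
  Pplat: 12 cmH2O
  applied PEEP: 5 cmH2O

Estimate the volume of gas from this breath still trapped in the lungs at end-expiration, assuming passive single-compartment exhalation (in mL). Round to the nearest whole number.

95

Flow: 31 L/min ÷ 60 = 0.5167 L/s.
R = (PIP − Pplat)/V̇ = (15 − 12) / 0.5167 = 3.0/0.5167 = 5.806 cmH2O·s/L.
C = Vt/(Pplat − PEEP) = 515.0 / (12 − 5) = 515.0/7.0 = 73.571 mL/cmH2O.
τ = R × C = 5.806 × 0.07357 L/cmH2O = 0.4271 s.
Fraction remaining = e^(−Te/τ) = e^(−0.72/0.4271) = 0.1853.
Trapped volume = 515.0 × 0.1853 = 95.43 mL.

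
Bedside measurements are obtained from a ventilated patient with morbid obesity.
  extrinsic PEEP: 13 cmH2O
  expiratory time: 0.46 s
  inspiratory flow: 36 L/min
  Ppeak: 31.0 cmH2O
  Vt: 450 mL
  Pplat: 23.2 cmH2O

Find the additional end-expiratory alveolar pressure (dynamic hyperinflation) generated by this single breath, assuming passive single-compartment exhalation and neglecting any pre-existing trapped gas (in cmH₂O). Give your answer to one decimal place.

Flow: 36 L/min ÷ 60 = 0.6 L/s.
R = (PIP − Pplat)/V̇ = (31.0 − 23.2) / 0.6 = 7.8/0.6 = 13.0 cmH2O·s/L.
C = Vt/(Pplat − PEEP) = 450.0 / (23.2 − 13) = 450.0/10.2 = 44.118 mL/cmH2O.
τ = R × C = 13.0 × 0.04412 L/cmH2O = 0.5736 s.
Fraction remaining = e^(−Te/τ) = e^(−0.46/0.5736) = 0.4485; trapped volume = 450.0 × 0.4485 = 201.83 mL.
Additional alveolar pressure from trapping ≈ V_trapped / C = 201.83 / 44.118 = 4.575 cmH2O.

4.6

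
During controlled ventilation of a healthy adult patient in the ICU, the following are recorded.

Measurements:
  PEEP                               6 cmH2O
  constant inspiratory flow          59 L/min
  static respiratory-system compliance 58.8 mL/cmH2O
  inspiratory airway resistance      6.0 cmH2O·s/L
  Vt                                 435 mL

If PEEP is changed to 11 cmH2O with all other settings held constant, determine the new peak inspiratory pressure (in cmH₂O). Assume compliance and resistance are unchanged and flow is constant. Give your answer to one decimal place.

24.3

Flow: 59 L/min ÷ 60 = 0.9833 L/s.
PIP = Vt/C + R·V̇ + PEEP (constant-flow equation of motion).
Only the baseline term changes: ΔPIP = ΔPEEP = 11 − 6 = 5.0 cmH2O.
Original PIP = 435/58.8 + 6.0×0.9833 + 6 = 19.298 cmH2O; new PIP = 19.298 + (5.0) = 24.298 cmH2O.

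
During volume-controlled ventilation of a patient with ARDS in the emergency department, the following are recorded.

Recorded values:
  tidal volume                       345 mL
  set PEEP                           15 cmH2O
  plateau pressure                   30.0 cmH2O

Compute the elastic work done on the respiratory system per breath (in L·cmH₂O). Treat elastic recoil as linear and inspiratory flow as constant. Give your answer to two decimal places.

2.59

Elastic work ≈ ½ × (Pplat − PEEP) × Vt = 0.5 × (30.0 − 15) × 0.345 L = 0.5 × 15.0 × 0.345 = 2.588 L·cmH2O.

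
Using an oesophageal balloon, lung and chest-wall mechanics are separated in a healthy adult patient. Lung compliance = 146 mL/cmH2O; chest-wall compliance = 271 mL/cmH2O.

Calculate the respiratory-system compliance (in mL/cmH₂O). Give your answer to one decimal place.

Lung and chest wall are elastances in series: 1/Crs = 1/CL + 1/Ccw.
1/Crs = 1/146 + 1/271 = 0.01054.
Crs = 94.877 mL/cmH2O.

94.9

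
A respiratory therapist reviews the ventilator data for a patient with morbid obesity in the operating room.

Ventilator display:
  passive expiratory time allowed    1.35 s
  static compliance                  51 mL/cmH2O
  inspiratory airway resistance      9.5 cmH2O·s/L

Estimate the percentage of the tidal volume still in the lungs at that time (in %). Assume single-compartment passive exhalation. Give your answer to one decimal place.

6.2

τ = R × C = 9.5 × 51 mL/cmH2O = 9.5 × 0.051 L/cmH2O = 0.4845 s.
Passive exhalation: V(t)/V₀ = e^(−t/τ) = e^(−1.35/0.4845) = 0.06164.
Fraction remaining = 0.06164 → 6.164%.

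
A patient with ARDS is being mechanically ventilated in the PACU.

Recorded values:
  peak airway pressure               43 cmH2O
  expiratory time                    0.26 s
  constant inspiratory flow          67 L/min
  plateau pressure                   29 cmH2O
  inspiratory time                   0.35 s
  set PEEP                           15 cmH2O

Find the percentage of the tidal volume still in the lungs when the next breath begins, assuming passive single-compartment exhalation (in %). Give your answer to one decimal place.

Flow: 67 L/min ÷ 60 = 1.1167 L/s.
Vt = flow × Ti = 1.1167 L/s × 0.35 s × 1000 mL/L = 390.85 mL.
R = (PIP − Pplat)/V̇ = (43 − 29) / 1.1167 = 14.0/1.1167 = 12.537 cmH2O·s/L.
C = Vt/(Pplat − PEEP) = 390.85 / (29 − 15) = 390.85/14.0 = 27.918 mL/cmH2O.
τ = R × C = 12.537 × 0.02792 L/cmH2O = 0.35 s.
Fraction remaining at end-expiration = e^(−Te/τ) = e^(−0.26/0.35) = 0.4758 → 47.58%.

47.6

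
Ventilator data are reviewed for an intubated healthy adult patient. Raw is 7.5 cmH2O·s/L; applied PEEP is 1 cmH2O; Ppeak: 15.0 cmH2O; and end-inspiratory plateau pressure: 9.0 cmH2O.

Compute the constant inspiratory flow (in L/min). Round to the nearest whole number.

48

flow = (PIP − Pplat) / Raw = (15.0 − 9.0) / 7.5 = 0.8 L/s × 60 = 48.0 L/min.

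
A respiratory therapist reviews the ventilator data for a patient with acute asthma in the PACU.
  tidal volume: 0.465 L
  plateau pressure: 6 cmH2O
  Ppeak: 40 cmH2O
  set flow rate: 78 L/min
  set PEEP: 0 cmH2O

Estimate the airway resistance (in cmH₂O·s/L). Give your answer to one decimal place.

26.2

Flow: 78 L/min ÷ 60 = 1.3 L/s.
Raw = (PIP − Pplat) / flow = (40 − 6) / 1.3 = 34.0 / 1.3 = 26.154 cmH2O·s/L.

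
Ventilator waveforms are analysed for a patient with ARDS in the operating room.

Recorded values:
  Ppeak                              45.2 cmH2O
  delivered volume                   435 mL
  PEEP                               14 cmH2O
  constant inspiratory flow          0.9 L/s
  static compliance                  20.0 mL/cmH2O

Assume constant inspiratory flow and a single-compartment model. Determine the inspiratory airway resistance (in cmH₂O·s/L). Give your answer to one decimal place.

Equation of motion (constant flow): PIP = Vt/C + R·V̇ + PEEP.
R·V̇ = PIP − Vt/C − PEEP = 45.2 − 435/20.0 − 14 = 45.2 − 21.75 − 14 = 9.45 cmH2O.
R = 9.45 / 0.9 = 10.5 cmH2O·s/L.

10.5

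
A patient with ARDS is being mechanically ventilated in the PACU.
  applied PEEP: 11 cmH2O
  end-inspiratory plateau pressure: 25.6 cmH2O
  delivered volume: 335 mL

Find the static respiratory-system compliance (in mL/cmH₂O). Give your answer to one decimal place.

22.9

Cstat = Vt / (Pplat − PEEP) = 335 / (25.6 − 11) = 335 / 14.6 = 22.945 mL/cmH2O.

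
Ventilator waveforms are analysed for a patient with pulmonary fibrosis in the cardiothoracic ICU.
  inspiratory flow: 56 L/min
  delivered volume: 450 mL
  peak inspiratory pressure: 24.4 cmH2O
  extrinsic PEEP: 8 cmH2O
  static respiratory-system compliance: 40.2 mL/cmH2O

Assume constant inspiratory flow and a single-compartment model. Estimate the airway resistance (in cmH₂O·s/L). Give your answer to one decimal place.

Flow: 56 L/min ÷ 60 = 0.9333 L/s.
Equation of motion (constant flow): PIP = Vt/C + R·V̇ + PEEP.
R·V̇ = PIP − Vt/C − PEEP = 24.4 − 450/40.2 − 8 = 24.4 − 11.194 − 8 = 5.206 cmH2O.
R = 5.206 / 0.9333 = 5.578 cmH2O·s/L.

5.6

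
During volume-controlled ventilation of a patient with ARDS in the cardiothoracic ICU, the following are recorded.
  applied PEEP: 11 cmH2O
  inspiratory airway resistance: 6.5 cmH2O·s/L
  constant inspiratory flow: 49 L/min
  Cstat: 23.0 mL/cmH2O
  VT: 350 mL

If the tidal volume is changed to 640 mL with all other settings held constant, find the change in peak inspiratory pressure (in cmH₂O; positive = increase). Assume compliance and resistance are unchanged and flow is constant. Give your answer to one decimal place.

PIP = Vt/C + R·V̇ + PEEP (constant-flow equation of motion).
Only the elastic term changes: ΔPIP = ΔVt / C = (640 − 350) / 23.0 = 12.609 cmH2O.

12.6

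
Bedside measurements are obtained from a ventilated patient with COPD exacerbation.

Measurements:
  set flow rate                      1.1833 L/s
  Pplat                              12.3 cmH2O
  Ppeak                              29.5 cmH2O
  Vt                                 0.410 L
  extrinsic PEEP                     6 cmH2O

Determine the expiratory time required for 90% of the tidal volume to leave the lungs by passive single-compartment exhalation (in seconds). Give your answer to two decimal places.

R = (PIP − Pplat)/V̇ = (29.5 − 12.3) / 1.1833 = 17.2/1.1833 = 14.536 cmH2O·s/L.
C = Vt/(Pplat − PEEP) = 410.0 / (12.3 − 6) = 410.0/6.3 = 65.079 mL/cmH2O.
τ = R × C = 14.536 × 0.06508 L/cmH2O = 0.946 s.
t = −τ·ln(1 − 0.90) = −0.946·ln(0.1) = 2.178 s.

2.18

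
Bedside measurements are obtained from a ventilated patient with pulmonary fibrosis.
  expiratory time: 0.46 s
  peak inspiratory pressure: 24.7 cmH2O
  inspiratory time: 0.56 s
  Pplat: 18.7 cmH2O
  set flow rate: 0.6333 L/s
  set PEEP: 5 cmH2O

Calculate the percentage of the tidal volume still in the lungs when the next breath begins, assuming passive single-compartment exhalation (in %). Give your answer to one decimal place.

15.3

Vt = flow × Ti = 0.6333 L/s × 0.56 s × 1000 mL/L = 354.65 mL.
R = (PIP − Pplat)/V̇ = (24.7 − 18.7) / 0.6333 = 6.0/0.6333 = 9.474 cmH2O·s/L.
C = Vt/(Pplat − PEEP) = 354.65 / (18.7 − 5) = 354.65/13.7 = 25.887 mL/cmH2O.
τ = R × C = 9.474 × 0.02589 L/cmH2O = 0.2453 s.
Fraction remaining at end-expiration = e^(−Te/τ) = e^(−0.46/0.2453) = 0.1533 → 15.33%.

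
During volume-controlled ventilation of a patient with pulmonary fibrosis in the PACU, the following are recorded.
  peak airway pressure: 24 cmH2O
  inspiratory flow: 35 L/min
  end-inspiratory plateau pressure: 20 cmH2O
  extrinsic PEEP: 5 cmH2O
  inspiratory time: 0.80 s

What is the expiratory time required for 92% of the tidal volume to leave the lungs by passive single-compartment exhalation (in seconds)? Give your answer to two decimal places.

Flow: 35 L/min ÷ 60 = 0.5833 L/s.
Vt = flow × Ti = 0.5833 L/s × 0.80 s × 1000 mL/L = 466.64 mL.
R = (PIP − Pplat)/V̇ = (24 − 20) / 0.5833 = 4.0/0.5833 = 6.858 cmH2O·s/L.
C = Vt/(Pplat − PEEP) = 466.64 / (20 − 5) = 466.64/15.0 = 31.109 mL/cmH2O.
τ = R × C = 6.858 × 0.03111 L/cmH2O = 0.2134 s.
t = −τ·ln(1 − 0.92) = −0.2134·ln(0.08) = 0.539 s.

0.54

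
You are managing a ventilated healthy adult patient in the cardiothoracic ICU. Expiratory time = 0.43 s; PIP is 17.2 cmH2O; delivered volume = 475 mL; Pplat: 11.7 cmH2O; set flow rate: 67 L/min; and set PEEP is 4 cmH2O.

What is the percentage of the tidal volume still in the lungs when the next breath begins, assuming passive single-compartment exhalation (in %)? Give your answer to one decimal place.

24.3

Flow: 67 L/min ÷ 60 = 1.1167 L/s.
R = (PIP − Pplat)/V̇ = (17.2 − 11.7) / 1.1167 = 5.5/1.1167 = 4.925 cmH2O·s/L.
C = Vt/(Pplat − PEEP) = 475.0 / (11.7 − 4) = 475.0/7.7 = 61.688 mL/cmH2O.
τ = R × C = 4.925 × 0.06169 L/cmH2O = 0.3038 s.
Fraction remaining at end-expiration = e^(−Te/τ) = e^(−0.43/0.3038) = 0.2428 → 24.28%.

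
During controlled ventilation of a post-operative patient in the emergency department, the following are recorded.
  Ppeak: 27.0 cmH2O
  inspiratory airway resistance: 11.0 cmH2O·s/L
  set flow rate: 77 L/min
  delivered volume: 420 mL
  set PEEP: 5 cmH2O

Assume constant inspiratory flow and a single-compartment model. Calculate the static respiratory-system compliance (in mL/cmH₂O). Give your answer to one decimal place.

Flow: 77 L/min ÷ 60 = 1.2833 L/s.
Equation of motion (constant flow): PIP = Vt/C + R·V̇ + PEEP.
Vt/C = PIP − R·V̇ − PEEP = 27.0 − 11.0×1.2833 − 5 = 27.0 − 14.116 − 5 = 7.884 cmH2O.
C = Vt / 7.884 = 420 / 7.884 = 53.272 mL/cmH2O.

53.3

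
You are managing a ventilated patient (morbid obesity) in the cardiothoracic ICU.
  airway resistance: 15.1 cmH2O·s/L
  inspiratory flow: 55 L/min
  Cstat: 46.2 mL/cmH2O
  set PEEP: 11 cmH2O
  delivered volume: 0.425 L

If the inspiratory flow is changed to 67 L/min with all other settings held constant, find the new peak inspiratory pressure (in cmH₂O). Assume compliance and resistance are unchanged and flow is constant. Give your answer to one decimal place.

Flow: 55 L/min ÷ 60 = 0.9167 L/s.
New flow: 67 L/min ÷ 60 = 1.1167 L/s.
PIP = Vt/C + R·V̇ + PEEP (constant-flow equation of motion).
Only the resistive term changes: ΔPIP = R × ΔV̇ = 15.1 × (1.1167 − 0.9167) = 15.1 × 0.2 = 3.02 cmH2O.
Original PIP = 425/46.2 + 15.1×0.9167 + 11 = 34.041 cmH2O; new PIP = 34.041 + (3.02) = 37.061 cmH2O.

37.1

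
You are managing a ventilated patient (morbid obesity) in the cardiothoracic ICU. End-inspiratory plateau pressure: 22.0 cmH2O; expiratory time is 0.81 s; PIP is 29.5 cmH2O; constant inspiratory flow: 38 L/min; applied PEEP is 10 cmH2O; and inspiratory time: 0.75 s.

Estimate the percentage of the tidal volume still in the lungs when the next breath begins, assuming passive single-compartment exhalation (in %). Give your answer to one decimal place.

17.8

Flow: 38 L/min ÷ 60 = 0.6333 L/s.
Vt = flow × Ti = 0.6333 L/s × 0.75 s × 1000 mL/L = 474.98 mL.
R = (PIP − Pplat)/V̇ = (29.5 − 22.0) / 0.6333 = 7.5/0.6333 = 11.843 cmH2O·s/L.
C = Vt/(Pplat − PEEP) = 474.98 / (22.0 − 10) = 474.98/12.0 = 39.582 mL/cmH2O.
τ = R × C = 11.843 × 0.03958 L/cmH2O = 0.4687 s.
Fraction remaining at end-expiration = e^(−Te/τ) = e^(−0.81/0.4687) = 0.1776 → 17.76%.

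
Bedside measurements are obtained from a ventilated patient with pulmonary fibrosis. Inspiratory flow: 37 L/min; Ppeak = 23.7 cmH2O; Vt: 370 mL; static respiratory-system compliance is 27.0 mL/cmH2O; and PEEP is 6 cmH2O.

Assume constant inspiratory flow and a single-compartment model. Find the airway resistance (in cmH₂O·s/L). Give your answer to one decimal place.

6.5

Flow: 37 L/min ÷ 60 = 0.6167 L/s.
Equation of motion (constant flow): PIP = Vt/C + R·V̇ + PEEP.
R·V̇ = PIP − Vt/C − PEEP = 23.7 − 370/27.0 − 6 = 23.7 − 13.704 − 6 = 3.996 cmH2O.
R = 3.996 / 0.6167 = 6.48 cmH2O·s/L.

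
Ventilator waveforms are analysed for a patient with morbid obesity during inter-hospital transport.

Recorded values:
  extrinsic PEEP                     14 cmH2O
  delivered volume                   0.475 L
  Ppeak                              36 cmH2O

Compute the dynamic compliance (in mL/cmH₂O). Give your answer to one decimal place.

21.6

Dynamic compliance = Vt / (PIP − PEEP) = 475 / (36 − 14) = 475 / 22.0 = 21.591 mL/cmH2O.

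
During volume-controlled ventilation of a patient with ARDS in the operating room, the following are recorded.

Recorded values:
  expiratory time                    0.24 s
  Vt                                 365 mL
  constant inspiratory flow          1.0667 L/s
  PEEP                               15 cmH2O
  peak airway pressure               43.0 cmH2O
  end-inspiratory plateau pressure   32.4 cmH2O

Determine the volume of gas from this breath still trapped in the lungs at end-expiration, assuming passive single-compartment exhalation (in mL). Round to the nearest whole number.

115

R = (PIP − Pplat)/V̇ = (43.0 − 32.4) / 1.0667 = 10.6/1.0667 = 9.937 cmH2O·s/L.
C = Vt/(Pplat − PEEP) = 365.0 / (32.4 − 15) = 365.0/17.4 = 20.977 mL/cmH2O.
τ = R × C = 9.937 × 0.02098 L/cmH2O = 0.2085 s.
Fraction remaining = e^(−Te/τ) = e^(−0.24/0.2085) = 0.3163.
Trapped volume = 365.0 × 0.3163 = 115.45 mL.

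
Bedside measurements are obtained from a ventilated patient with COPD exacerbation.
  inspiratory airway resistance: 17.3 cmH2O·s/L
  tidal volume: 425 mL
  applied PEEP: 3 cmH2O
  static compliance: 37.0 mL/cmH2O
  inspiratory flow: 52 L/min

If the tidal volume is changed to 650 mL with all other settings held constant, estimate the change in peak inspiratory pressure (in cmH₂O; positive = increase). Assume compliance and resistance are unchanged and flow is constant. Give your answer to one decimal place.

6.1

PIP = Vt/C + R·V̇ + PEEP (constant-flow equation of motion).
Only the elastic term changes: ΔPIP = ΔVt / C = (650 − 425) / 37.0 = 6.081 cmH2O.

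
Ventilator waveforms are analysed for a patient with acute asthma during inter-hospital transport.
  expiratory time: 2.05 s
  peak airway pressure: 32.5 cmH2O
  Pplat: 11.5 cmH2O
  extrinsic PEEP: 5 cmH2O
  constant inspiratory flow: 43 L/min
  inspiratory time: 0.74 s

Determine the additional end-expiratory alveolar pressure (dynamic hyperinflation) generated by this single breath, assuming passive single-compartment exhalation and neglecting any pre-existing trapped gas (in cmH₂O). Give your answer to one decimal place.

Flow: 43 L/min ÷ 60 = 0.7167 L/s.
Vt = flow × Ti = 0.7167 L/s × 0.74 s × 1000 mL/L = 530.36 mL.
R = (PIP − Pplat)/V̇ = (32.5 − 11.5) / 0.7167 = 21.0/0.7167 = 29.301 cmH2O·s/L.
C = Vt/(Pplat − PEEP) = 530.36 / (11.5 − 5) = 530.36/6.5 = 81.594 mL/cmH2O.
τ = R × C = 29.301 × 0.08159 L/cmH2O = 2.391 s.
Fraction remaining = e^(−Te/τ) = e^(−2.05/2.391) = 0.4243; trapped volume = 530.36 × 0.4243 = 225.03 mL.
Additional alveolar pressure from trapping ≈ V_trapped / C = 225.03 / 81.594 = 2.758 cmH2O.

2.8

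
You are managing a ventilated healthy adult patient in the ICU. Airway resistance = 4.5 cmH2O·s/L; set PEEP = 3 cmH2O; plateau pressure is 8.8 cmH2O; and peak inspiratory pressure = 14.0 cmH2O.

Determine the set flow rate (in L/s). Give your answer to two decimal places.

1.16

flow = (PIP − Pplat) / Raw = 5.2 / 4.5 = 1.156 L/s.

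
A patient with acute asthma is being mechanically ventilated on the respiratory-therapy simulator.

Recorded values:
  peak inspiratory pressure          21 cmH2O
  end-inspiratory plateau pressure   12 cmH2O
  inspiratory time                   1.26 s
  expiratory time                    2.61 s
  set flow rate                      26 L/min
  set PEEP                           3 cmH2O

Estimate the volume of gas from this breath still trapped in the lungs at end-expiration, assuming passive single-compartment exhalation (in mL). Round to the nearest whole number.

Flow: 26 L/min ÷ 60 = 0.4333 L/s.
Vt = flow × Ti = 0.4333 L/s × 1.26 s × 1000 mL/L = 545.96 mL.
R = (PIP − Pplat)/V̇ = (21 − 12) / 0.4333 = 9.0/0.4333 = 20.771 cmH2O·s/L.
C = Vt/(Pplat − PEEP) = 545.96 / (12 − 3) = 545.96/9.0 = 60.662 mL/cmH2O.
τ = R × C = 20.771 × 0.06066 L/cmH2O = 1.26 s.
Fraction remaining = e^(−Te/τ) = e^(−2.61/1.26) = 0.126.
Trapped volume = 545.96 × 0.126 = 68.791 mL.

69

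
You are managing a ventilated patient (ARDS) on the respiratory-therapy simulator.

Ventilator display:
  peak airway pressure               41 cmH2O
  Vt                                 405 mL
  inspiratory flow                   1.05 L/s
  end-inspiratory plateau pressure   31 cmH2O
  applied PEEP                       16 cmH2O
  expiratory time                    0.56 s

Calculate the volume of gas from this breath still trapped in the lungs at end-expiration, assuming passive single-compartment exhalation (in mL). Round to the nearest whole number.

46

R = (PIP − Pplat)/V̇ = (41 − 31) / 1.05 = 10.0/1.05 = 9.524 cmH2O·s/L.
C = Vt/(Pplat − PEEP) = 405.0 / (31 − 16) = 405.0/15.0 = 27.0 mL/cmH2O.
τ = R × C = 9.524 × 0.027 L/cmH2O = 0.2571 s.
Fraction remaining = e^(−Te/τ) = e^(−0.56/0.2571) = 0.1133.
Trapped volume = 405.0 × 0.1133 = 45.887 mL.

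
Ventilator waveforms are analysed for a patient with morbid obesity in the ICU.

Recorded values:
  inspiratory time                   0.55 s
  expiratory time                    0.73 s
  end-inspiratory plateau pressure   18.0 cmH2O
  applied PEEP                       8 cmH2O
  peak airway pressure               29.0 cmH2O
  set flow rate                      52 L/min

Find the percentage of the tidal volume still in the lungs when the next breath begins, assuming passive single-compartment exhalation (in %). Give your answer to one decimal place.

Flow: 52 L/min ÷ 60 = 0.8667 L/s.
Vt = flow × Ti = 0.8667 L/s × 0.55 s × 1000 mL/L = 476.69 mL.
R = (PIP − Pplat)/V̇ = (29.0 − 18.0) / 0.8667 = 11.0/0.8667 = 12.692 cmH2O·s/L.
C = Vt/(Pplat − PEEP) = 476.69 / (18.0 − 8) = 476.69/10.0 = 47.669 mL/cmH2O.
τ = R × C = 12.692 × 0.04767 L/cmH2O = 0.605 s.
Fraction remaining at end-expiration = e^(−Te/τ) = e^(−0.73/0.605) = 0.2992 → 29.92%.

29.9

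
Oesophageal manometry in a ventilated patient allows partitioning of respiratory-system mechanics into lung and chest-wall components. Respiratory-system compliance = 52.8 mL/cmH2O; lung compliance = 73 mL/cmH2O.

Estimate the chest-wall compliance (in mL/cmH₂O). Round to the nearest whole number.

191

1/Ccw = 1/Crs − 1/CL.
1/Ccw = 1/52.8 − 1/73 = 0.005241.
Ccw = 190.8 mL/cmH2O.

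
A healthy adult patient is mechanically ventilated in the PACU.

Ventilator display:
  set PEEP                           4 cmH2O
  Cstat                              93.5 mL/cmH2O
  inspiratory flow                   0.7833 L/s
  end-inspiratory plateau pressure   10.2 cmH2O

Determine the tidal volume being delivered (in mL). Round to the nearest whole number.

580

Vt = Cstat × (Pplat − PEEP) = 93.5 × (10.2 − 4) = 93.5 × 6.2 = 579.7 mL.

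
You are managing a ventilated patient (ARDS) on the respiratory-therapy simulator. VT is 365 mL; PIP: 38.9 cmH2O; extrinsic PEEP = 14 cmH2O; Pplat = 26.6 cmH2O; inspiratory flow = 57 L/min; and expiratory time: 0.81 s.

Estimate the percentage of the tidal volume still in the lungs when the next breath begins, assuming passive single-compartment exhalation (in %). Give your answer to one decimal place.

11.5

Flow: 57 L/min ÷ 60 = 0.95 L/s.
R = (PIP − Pplat)/V̇ = (38.9 − 26.6) / 0.95 = 12.3/0.95 = 12.947 cmH2O·s/L.
C = Vt/(Pplat − PEEP) = 365.0 / (26.6 − 14) = 365.0/12.6 = 28.968 mL/cmH2O.
τ = R × C = 12.947 × 0.02897 L/cmH2O = 0.3751 s.
Fraction remaining at end-expiration = e^(−Te/τ) = e^(−0.81/0.3751) = 0.1154 → 11.54%.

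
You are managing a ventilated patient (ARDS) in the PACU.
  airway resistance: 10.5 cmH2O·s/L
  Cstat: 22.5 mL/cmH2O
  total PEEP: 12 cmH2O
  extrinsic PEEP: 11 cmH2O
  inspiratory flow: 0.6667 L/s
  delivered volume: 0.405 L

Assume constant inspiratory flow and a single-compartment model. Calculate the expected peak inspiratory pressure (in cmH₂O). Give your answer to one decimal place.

37.0

Total PEEP = 12 cmH2O (set 11 + intrinsic 1); this is the baseline alveolar pressure.
Equation of motion (constant flow): PIP = Vt/C + R·V̇ + PEEP.
PIP = 405/22.5 + 10.5×0.6667 + 12 = 18.0 + 7.0 + 12 = 37.0 cmH2O.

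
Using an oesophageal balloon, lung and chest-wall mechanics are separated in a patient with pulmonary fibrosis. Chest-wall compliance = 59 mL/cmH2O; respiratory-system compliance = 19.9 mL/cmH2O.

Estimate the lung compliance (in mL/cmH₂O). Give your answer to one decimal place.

1/CL = 1/Crs − 1/Ccw.
1/CL = 1/19.9 − 1/59 = 0.0333.
CL = 30.03 mL/cmH2O.

30.0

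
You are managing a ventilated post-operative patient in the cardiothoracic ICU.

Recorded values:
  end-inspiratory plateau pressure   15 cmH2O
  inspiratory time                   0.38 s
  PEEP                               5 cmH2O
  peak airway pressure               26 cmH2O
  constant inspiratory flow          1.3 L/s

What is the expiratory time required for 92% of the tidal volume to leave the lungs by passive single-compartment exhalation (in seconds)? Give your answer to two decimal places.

Vt = flow × Ti = 1.3 L/s × 0.38 s × 1000 mL/L = 494.0 mL.
R = (PIP − Pplat)/V̇ = (26 − 15) / 1.3 = 11.0/1.3 = 8.462 cmH2O·s/L.
C = Vt/(Pplat − PEEP) = 494.0 / (15 − 5) = 494.0/10.0 = 49.4 mL/cmH2O.
τ = R × C = 8.462 × 0.0494 L/cmH2O = 0.418 s.
t = −τ·ln(1 − 0.92) = −0.418·ln(0.08) = 1.056 s.

1.06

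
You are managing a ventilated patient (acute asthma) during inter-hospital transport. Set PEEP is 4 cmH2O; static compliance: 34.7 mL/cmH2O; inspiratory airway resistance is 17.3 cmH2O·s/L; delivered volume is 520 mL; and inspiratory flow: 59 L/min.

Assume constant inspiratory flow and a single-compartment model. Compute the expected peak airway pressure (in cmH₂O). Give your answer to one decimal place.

Flow: 59 L/min ÷ 60 = 0.9833 L/s.
Equation of motion (constant flow): PIP = Vt/C + R·V̇ + PEEP.
PIP = 520/34.7 + 17.3×0.9833 + 4 = 14.986 + 17.011 + 4 = 35.997 cmH2O.

36.0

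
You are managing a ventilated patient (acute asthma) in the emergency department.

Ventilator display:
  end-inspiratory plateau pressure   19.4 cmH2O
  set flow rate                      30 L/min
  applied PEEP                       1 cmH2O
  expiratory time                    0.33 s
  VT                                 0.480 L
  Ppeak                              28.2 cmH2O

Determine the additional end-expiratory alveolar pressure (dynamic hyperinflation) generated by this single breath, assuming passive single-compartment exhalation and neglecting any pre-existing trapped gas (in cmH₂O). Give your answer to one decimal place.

Flow: 30 L/min ÷ 60 = 0.5 L/s.
R = (PIP − Pplat)/V̇ = (28.2 − 19.4) / 0.5 = 8.8/0.5 = 17.6 cmH2O·s/L.
C = Vt/(Pplat − PEEP) = 480.0 / (19.4 − 1) = 480.0/18.4 = 26.087 mL/cmH2O.
τ = R × C = 17.6 × 0.02609 L/cmH2O = 0.4592 s.
Fraction remaining = e^(−Te/τ) = e^(−0.33/0.4592) = 0.4874; trapped volume = 480.0 × 0.4874 = 233.95 mL.
Additional alveolar pressure from trapping ≈ V_trapped / C = 233.95 / 26.087 = 8.968 cmH2O.

9.0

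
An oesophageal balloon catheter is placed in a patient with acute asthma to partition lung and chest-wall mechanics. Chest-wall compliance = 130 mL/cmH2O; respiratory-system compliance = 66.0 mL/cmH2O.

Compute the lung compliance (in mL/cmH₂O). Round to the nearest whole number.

1/CL = 1/Crs − 1/Ccw.
1/CL = 1/66.0 − 1/130 = 0.007459.
CL = 134.07 mL/cmH2O.

134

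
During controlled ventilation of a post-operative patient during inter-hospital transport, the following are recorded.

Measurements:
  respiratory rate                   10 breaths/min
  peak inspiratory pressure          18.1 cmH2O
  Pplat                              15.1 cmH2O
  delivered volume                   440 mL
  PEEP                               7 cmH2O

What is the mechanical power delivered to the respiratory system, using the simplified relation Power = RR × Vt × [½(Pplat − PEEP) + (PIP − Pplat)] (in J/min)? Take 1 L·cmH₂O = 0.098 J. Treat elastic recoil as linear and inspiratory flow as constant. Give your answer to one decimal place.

3.0

Per-breath work = Vt × [½(Pplat−PEEP) + (PIP−Pplat)] = 0.440 × [0.5×8.1 + 3.0] = 0.440 × 7.05 = 3.102 L·cmH2O.
Power = 10 × 3.102 = 31.02 L·cmH2O/min.
× 0.098 J/(L·cmH2O) → 3.04 J/min.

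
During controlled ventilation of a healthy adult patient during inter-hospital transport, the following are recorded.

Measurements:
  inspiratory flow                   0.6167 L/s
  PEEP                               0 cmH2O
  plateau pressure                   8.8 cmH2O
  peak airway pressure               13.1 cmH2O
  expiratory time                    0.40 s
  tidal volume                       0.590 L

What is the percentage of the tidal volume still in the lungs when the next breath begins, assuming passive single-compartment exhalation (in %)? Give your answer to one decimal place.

R = (PIP − Pplat)/V̇ = (13.1 − 8.8) / 0.6167 = 4.3/0.6167 = 6.973 cmH2O·s/L.
C = Vt/(Pplat − PEEP) = 590.0 / (8.8 − 0) = 590.0/8.8 = 67.045 mL/cmH2O.
τ = R × C = 6.973 × 0.06705 L/cmH2O = 0.4675 s.
Fraction remaining at end-expiration = e^(−Te/τ) = e^(−0.40/0.4675) = 0.425 → 42.5%.

42.5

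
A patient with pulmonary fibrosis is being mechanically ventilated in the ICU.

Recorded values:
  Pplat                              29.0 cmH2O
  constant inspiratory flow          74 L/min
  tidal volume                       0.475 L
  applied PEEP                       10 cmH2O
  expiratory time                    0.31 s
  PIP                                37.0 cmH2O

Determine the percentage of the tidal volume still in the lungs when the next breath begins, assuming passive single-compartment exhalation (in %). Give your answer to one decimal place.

14.8

Flow: 74 L/min ÷ 60 = 1.2333 L/s.
R = (PIP − Pplat)/V̇ = (37.0 − 29.0) / 1.2333 = 8.0/1.2333 = 6.487 cmH2O·s/L.
C = Vt/(Pplat − PEEP) = 475.0 / (29.0 − 10) = 475.0/19.0 = 25.0 mL/cmH2O.
τ = R × C = 6.487 × 0.025 L/cmH2O = 0.1622 s.
Fraction remaining at end-expiration = e^(−Te/τ) = e^(−0.31/0.1622) = 0.1479 → 14.79%.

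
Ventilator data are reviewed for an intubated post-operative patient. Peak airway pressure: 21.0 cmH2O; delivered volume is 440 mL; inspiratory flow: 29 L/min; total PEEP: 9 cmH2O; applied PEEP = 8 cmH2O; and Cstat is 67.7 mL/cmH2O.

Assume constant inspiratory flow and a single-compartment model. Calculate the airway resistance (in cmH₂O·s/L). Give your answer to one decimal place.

Flow: 29 L/min ÷ 60 = 0.4833 L/s.
Total PEEP = 9 cmH2O (set 8 + intrinsic 1); this is the baseline alveolar pressure.
Equation of motion (constant flow): PIP = Vt/C + R·V̇ + PEEP.
R·V̇ = PIP − Vt/C − PEEP = 21.0 − 440/67.7 − 9 = 21.0 − 6.499 − 9 = 5.501 cmH2O.
R = 5.501 / 0.4833 = 11.382 cmH2O·s/L.

11.4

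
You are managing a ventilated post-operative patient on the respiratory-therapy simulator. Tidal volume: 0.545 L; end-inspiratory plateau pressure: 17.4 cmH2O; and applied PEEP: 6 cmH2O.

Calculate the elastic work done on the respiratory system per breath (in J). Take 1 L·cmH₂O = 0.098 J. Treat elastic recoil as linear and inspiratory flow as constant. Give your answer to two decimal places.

0.30

Elastic work ≈ ½ × (Pplat − PEEP) × Vt = 0.5 × (17.4 − 6) × 0.545 L = 0.5 × 11.4 × 0.545 = 3.107 L·cmH2O.
× 0.098 J/(L·cmH2O) → 0.3045 J.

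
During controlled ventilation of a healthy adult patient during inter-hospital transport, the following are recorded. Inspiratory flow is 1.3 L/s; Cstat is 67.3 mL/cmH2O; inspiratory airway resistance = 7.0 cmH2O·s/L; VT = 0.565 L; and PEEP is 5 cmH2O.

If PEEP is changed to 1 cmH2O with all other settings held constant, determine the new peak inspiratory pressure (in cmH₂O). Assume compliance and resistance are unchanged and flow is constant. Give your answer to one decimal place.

18.5

PIP = Vt/C + R·V̇ + PEEP (constant-flow equation of motion).
Only the baseline term changes: ΔPIP = ΔPEEP = 1 − 5 = -4.0 cmH2O.
Original PIP = 565/67.3 + 7.0×1.3 + 5 = 22.495 cmH2O; new PIP = 22.495 + (-4.0) = 18.495 cmH2O.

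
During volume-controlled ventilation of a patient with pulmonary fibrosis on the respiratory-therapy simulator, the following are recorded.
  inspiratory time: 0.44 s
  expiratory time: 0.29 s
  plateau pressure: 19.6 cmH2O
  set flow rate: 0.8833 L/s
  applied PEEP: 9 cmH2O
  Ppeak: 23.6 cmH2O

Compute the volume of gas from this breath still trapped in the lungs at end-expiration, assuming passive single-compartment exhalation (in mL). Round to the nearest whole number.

68

Vt = flow × Ti = 0.8833 L/s × 0.44 s × 1000 mL/L = 388.65 mL.
R = (PIP − Pplat)/V̇ = (23.6 − 19.6) / 0.8833 = 4.0/0.8833 = 4.528 cmH2O·s/L.
C = Vt/(Pplat − PEEP) = 388.65 / (19.6 − 9) = 388.65/10.6 = 36.665 mL/cmH2O.
τ = R × C = 4.528 × 0.03667 L/cmH2O = 0.166 s.
Fraction remaining = e^(−Te/τ) = e^(−0.29/0.166) = 0.1743.
Trapped volume = 388.65 × 0.1743 = 67.742 mL.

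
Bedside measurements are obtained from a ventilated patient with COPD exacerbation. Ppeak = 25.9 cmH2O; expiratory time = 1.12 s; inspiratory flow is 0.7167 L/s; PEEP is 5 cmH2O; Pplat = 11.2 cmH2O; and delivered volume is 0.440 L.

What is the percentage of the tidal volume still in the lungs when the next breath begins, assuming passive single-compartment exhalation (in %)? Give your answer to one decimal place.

R = (PIP − Pplat)/V̇ = (25.9 − 11.2) / 0.7167 = 14.7/0.7167 = 20.511 cmH2O·s/L.
C = Vt/(Pplat − PEEP) = 440.0 / (11.2 − 5) = 440.0/6.2 = 70.968 mL/cmH2O.
τ = R × C = 20.511 × 0.07097 L/cmH2O = 1.456 s.
Fraction remaining at end-expiration = e^(−Te/τ) = e^(−1.12/1.456) = 0.4634 → 46.34%.

46.3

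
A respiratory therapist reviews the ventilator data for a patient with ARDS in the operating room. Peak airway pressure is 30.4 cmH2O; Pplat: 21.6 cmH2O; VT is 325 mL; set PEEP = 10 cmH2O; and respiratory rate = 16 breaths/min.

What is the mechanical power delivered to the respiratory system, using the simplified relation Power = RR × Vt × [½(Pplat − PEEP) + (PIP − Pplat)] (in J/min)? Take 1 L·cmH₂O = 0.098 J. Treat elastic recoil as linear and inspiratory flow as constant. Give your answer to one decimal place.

7.4

Per-breath work = Vt × [½(Pplat−PEEP) + (PIP−Pplat)] = 0.325 × [0.5×11.6 + 8.8] = 0.325 × 14.6 = 4.745 L·cmH2O.
Power = 16 × 4.745 = 75.92 L·cmH2O/min.
× 0.098 J/(L·cmH2O) → 7.44 J/min.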